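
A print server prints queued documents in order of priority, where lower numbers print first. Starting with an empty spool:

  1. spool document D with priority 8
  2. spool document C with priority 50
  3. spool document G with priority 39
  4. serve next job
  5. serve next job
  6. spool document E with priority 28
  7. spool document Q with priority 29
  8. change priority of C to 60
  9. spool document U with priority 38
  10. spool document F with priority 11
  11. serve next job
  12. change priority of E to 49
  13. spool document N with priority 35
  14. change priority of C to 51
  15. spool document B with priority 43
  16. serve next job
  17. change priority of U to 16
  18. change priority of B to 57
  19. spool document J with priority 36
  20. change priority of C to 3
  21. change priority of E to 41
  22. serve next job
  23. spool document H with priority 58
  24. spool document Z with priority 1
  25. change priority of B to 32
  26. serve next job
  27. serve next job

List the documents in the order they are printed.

add D (priority 8) → {D:8}
add C (priority 50) → {D:8, C:50}
add G (priority 39) → {D:8, G:39, C:50}
serve next job → D; now {G:39, C:50}
serve next job → G; now {C:50}
add E (priority 28) → {E:28, C:50}
add Q (priority 29) → {E:28, Q:29, C:50}
update C to priority 60 → {E:28, Q:29, C:60}
add U (priority 38) → {E:28, Q:29, U:38, C:60}
add F (priority 11) → {F:11, E:28, Q:29, U:38, C:60}
serve next job → F; now {E:28, Q:29, U:38, C:60}
update E to priority 49 → {Q:29, U:38, E:49, C:60}
add N (priority 35) → {Q:29, N:35, U:38, E:49, C:60}
update C to priority 51 → {Q:29, N:35, U:38, E:49, C:51}
add B (priority 43) → {Q:29, N:35, U:38, B:43, E:49, C:51}
serve next job → Q; now {N:35, U:38, B:43, E:49, C:51}
update U to priority 16 → {U:16, N:35, B:43, E:49, C:51}
update B to priority 57 → {U:16, N:35, E:49, C:51, B:57}
add J (priority 36) → {U:16, N:35, J:36, E:49, C:51, B:57}
update C to priority 3 → {C:3, U:16, N:35, J:36, E:49, B:57}
update E to priority 41 → {C:3, U:16, N:35, J:36, E:41, B:57}
serve next job → C; now {U:16, N:35, J:36, E:41, B:57}
add H (priority 58) → {U:16, N:35, J:36, E:41, B:57, H:58}
add Z (priority 1) → {Z:1, U:16, N:35, J:36, E:41, B:57, H:58}
update B to priority 32 → {Z:1, U:16, B:32, N:35, J:36, E:41, H:58}
serve next job → Z; now {U:16, B:32, N:35, J:36, E:41, H:58}
serve next job → U; now {B:32, N:35, J:36, E:41, H:58}

[D, G, F, Q, C, Z, U]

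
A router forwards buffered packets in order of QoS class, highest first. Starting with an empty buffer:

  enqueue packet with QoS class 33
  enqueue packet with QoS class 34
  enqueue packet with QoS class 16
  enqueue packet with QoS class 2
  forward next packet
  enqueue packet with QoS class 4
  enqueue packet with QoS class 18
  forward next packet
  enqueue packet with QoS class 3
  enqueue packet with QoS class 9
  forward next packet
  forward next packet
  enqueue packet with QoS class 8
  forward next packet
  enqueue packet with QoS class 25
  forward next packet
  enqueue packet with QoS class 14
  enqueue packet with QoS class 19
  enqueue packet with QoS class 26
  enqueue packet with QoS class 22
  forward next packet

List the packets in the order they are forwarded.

insert 33 → {33}
insert 34 → {34, 33}
insert 16 → {34, 33, 16}
insert 2 → {34, 33, 16, 2}
forward next packet → 34; now {33, 16, 2}
insert 4 → {33, 16, 4, 2}
insert 18 → {33, 18, 16, 4, 2}
forward next packet → 33; now {18, 16, 4, 2}
insert 3 → {18, 16, 4, 3, 2}
insert 9 → {18, 16, 9, 4, 3, 2}
forward next packet → 18; now {16, 9, 4, 3, 2}
forward next packet → 16; now {9, 4, 3, 2}
insert 8 → {9, 8, 4, 3, 2}
forward next packet → 9; now {8, 4, 3, 2}
insert 25 → {25, 8, 4, 3, 2}
forward next packet → 25; now {8, 4, 3, 2}
insert 14 → {14, 8, 4, 3, 2}
insert 19 → {19, 14, 8, 4, 3, 2}
insert 26 → {26, 19, 14, 8, 4, 3, 2}
insert 22 → {26, 22, 19, 14, 8, 4, 3, 2}
forward next packet → 26; now {22, 19, 14, 8, 4, 3, 2}

[34, 33, 18, 16, 9, 25, 26]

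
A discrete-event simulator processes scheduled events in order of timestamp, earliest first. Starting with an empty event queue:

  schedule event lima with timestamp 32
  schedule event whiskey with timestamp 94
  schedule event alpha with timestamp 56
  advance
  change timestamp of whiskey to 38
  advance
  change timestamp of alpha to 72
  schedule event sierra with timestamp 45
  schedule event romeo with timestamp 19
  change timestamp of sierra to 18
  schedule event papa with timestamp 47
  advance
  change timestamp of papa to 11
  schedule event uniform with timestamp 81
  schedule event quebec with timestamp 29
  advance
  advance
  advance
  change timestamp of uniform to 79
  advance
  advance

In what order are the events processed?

add lima (timestamp 32) → {lima:32}
add whiskey (timestamp 94) → {lima:32, whiskey:94}
add alpha (timestamp 56) → {lima:32, alpha:56, whiskey:94}
advance → lima; now {alpha:56, whiskey:94}
update whiskey to timestamp 38 → {whiskey:38, alpha:56}
advance → whiskey; now {alpha:56}
update alpha to timestamp 72 → {alpha:72}
add sierra (timestamp 45) → {sierra:45, alpha:72}
add romeo (timestamp 19) → {romeo:19, sierra:45, alpha:72}
update sierra to timestamp 18 → {sierra:18, romeo:19, alpha:72}
add papa (timestamp 47) → {sierra:18, romeo:19, papa:47, alpha:72}
advance → sierra; now {romeo:19, papa:47, alpha:72}
update papa to timestamp 11 → {papa:11, romeo:19, alpha:72}
add uniform (timestamp 81) → {papa:11, romeo:19, alpha:72, uniform:81}
add quebec (timestamp 29) → {papa:11, romeo:19, quebec:29, alpha:72, uniform:81}
advance → papa; now {romeo:19, quebec:29, alpha:72, uniform:81}
advance → romeo; now {quebec:29, alpha:72, uniform:81}
advance → quebec; now {alpha:72, uniform:81}
update uniform to timestamp 79 → {alpha:72, uniform:79}
advance → alpha; now {uniform:79}
advance → uniform; now {}

lima, whiskey, sierra, papa, romeo, quebec, alpha, uniform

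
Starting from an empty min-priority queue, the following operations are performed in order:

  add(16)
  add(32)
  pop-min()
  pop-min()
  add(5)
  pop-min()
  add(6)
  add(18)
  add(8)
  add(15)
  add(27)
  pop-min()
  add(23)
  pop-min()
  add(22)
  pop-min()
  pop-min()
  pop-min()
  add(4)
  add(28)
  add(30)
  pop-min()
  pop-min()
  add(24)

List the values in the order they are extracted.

16 → 32 → 5 → 6 → 8 → 15 → 18 → 22 → 4 → 23

insert 16 → {16}
insert 32 → {16, 32}
pop-min → 16; now {32}
pop-min → 32; now {}
insert 5 → {5}
pop-min → 5; now {}
insert 6 → {6}
insert 18 → {6, 18}
insert 8 → {6, 8, 18}
insert 15 → {6, 8, 15, 18}
insert 27 → {6, 8, 15, 18, 27}
pop-min → 6; now {8, 15, 18, 27}
insert 23 → {8, 15, 18, 23, 27}
pop-min → 8; now {15, 18, 23, 27}
insert 22 → {15, 18, 22, 23, 27}
pop-min → 15; now {18, 22, 23, 27}
pop-min → 18; now {22, 23, 27}
pop-min → 22; now {23, 27}
insert 4 → {4, 23, 27}
insert 28 → {4, 23, 27, 28}
insert 30 → {4, 23, 27, 28, 30}
pop-min → 4; now {23, 27, 28, 30}
pop-min → 23; now {27, 28, 30}
insert 24 → {24, 27, 28, 30}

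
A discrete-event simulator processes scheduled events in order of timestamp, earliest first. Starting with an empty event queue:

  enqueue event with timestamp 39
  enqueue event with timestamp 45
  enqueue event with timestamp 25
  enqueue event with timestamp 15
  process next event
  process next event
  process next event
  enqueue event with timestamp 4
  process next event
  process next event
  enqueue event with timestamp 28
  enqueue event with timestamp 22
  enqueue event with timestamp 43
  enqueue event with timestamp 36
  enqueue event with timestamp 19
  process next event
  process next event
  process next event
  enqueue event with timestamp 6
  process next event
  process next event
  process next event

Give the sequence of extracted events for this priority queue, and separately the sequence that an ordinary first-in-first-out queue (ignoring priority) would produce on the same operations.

insert 39 → {39}
insert 45 → {39, 45}
insert 25 → {25, 39, 45}
insert 15 → {15, 25, 39, 45}
process next event → 15; now {25, 39, 45}
process next event → 25; now {39, 45}
process next event → 39; now {45}
insert 4 → {4, 45}
process next event → 4; now {45}
process next event → 45; now {}
insert 28 → {28}
insert 22 → {22, 28}
insert 43 → {22, 28, 43}
insert 36 → {22, 28, 36, 43}
insert 19 → {19, 22, 28, 36, 43}
process next event → 19; now {22, 28, 36, 43}
process next event → 22; now {28, 36, 43}
process next event → 28; now {36, 43}
insert 6 → {6, 36, 43}
process next event → 6; now {36, 43}
process next event → 36; now {43}
process next event → 43; now {}

priority queue: 15, 25, 39, 4, 45, 19, 22, 28, 6, 36, 43; FIFO queue: 39, 45, 25, 15, 4, 28, 22, 43, 36, 19, 6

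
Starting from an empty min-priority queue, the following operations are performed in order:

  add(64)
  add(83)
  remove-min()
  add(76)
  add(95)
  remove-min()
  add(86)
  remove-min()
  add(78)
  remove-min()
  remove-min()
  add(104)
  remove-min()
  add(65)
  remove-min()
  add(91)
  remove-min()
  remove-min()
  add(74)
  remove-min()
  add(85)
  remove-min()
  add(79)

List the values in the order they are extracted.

insert 64 → {64}
insert 83 → {64, 83}
remove-min → 64; now {83}
insert 76 → {76, 83}
insert 95 → {76, 83, 95}
remove-min → 76; now {83, 95}
insert 86 → {83, 86, 95}
remove-min → 83; now {86, 95}
insert 78 → {78, 86, 95}
remove-min → 78; now {86, 95}
remove-min → 86; now {95}
insert 104 → {95, 104}
remove-min → 95; now {104}
insert 65 → {65, 104}
remove-min → 65; now {104}
insert 91 → {91, 104}
remove-min → 91; now {104}
remove-min → 104; now {}
insert 74 → {74}
remove-min → 74; now {}
insert 85 → {85}
remove-min → 85; now {}
insert 79 → {79}

64 → 76 → 83 → 78 → 86 → 95 → 65 → 91 → 104 → 74 → 85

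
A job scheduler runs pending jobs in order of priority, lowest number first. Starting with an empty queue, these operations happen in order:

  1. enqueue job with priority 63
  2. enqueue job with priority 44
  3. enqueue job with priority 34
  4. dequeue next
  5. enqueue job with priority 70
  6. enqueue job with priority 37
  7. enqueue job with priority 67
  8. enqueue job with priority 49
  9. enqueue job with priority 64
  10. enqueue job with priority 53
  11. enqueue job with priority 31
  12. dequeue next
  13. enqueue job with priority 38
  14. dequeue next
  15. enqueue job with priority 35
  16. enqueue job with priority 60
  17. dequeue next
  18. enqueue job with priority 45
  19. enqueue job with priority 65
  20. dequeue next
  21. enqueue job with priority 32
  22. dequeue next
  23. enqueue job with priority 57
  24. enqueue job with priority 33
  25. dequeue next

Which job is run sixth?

32

insert 63 → {63}
insert 44 → {44, 63}
insert 34 → {34, 44, 63}
dequeue next → 34; now {44, 63}
insert 70 → {44, 63, 70}
insert 37 → {37, 44, 63, 70}
insert 67 → {37, 44, 63, 67, 70}
insert 49 → {37, 44, 49, 63, 67, 70}
insert 64 → {37, 44, 49, 63, 64, 67, 70}
insert 53 → {37, 44, 49, 53, 63, 64, 67, 70}
insert 31 → {31, 37, 44, 49, 53, 63, 64, 67, 70}
dequeue next → 31; now {37, 44, 49, 53, 63, 64, 67, 70}
insert 38 → {37, 38, 44, 49, 53, 63, 64, 67, 70}
dequeue next → 37; now {38, 44, 49, 53, 63, 64, 67, 70}
insert 35 → {35, 38, 44, 49, 53, 63, 64, 67, 70}
insert 60 → {35, 38, 44, 49, 53, 60, 63, 64, 67, 70}
dequeue next → 35; now {38, 44, 49, 53, 60, 63, 64, 67, 70}
insert 45 → {38, 44, 45, 49, 53, 60, 63, 64, 67, 70}
insert 65 → {38, 44, 45, 49, 53, 60, 63, 64, 65, 67, 70}
dequeue next → 38; now {44, 45, 49, 53, 60, 63, 64, 65, 67, 70}
insert 32 → {32, 44, 45, 49, 53, 60, 63, 64, 65, 67, 70}
dequeue next → 32; now {44, 45, 49, 53, 60, 63, 64, 65, 67, 70}
insert 57 → {44, 45, 49, 53, 57, 60, 63, 64, 65, 67, 70}
insert 33 → {33, 44, 45, 49, 53, 57, 60, 63, 64, 65, 67, 70}
dequeue next → 33; now {44, 45, 49, 53, 57, 60, 63, 64, 65, 67, 70}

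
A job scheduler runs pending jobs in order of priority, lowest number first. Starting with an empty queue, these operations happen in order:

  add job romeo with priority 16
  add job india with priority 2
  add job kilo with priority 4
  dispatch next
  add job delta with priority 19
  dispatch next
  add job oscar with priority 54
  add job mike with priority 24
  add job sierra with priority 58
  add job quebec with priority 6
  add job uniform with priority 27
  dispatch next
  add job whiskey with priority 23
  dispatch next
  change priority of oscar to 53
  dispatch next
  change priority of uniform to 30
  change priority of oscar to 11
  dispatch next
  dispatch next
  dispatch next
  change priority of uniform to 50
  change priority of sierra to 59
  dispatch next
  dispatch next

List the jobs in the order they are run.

add romeo (priority 16) → {romeo:16}
add india (priority 2) → {india:2, romeo:16}
add kilo (priority 4) → {india:2, kilo:4, romeo:16}
dispatch next → india; now {kilo:4, romeo:16}
add delta (priority 19) → {kilo:4, romeo:16, delta:19}
dispatch next → kilo; now {romeo:16, delta:19}
add oscar (priority 54) → {romeo:16, delta:19, oscar:54}
add mike (priority 24) → {romeo:16, delta:19, mike:24, oscar:54}
add sierra (priority 58) → {romeo:16, delta:19, mike:24, oscar:54, sierra:58}
add quebec (priority 6) → {quebec:6, romeo:16, delta:19, mike:24, oscar:54, sierra:58}
add uniform (priority 27) → {quebec:6, romeo:16, delta:19, mike:24, uniform:27, oscar:54, sierra:58}
dispatch next → quebec; now {romeo:16, delta:19, mike:24, uniform:27, oscar:54, sierra:58}
add whiskey (priority 23) → {romeo:16, delta:19, whiskey:23, mike:24, uniform:27, oscar:54, sierra:58}
dispatch next → romeo; now {delta:19, whiskey:23, mike:24, uniform:27, oscar:54, sierra:58}
update oscar to priority 53 → {delta:19, whiskey:23, mike:24, uniform:27, oscar:53, sierra:58}
dispatch next → delta; now {whiskey:23, mike:24, uniform:27, oscar:53, sierra:58}
update uniform to priority 30 → {whiskey:23, mike:24, uniform:30, oscar:53, sierra:58}
update oscar to priority 11 → {oscar:11, whiskey:23, mike:24, uniform:30, sierra:58}
dispatch next → oscar; now {whiskey:23, mike:24, uniform:30, sierra:58}
dispatch next → whiskey; now {mike:24, uniform:30, sierra:58}
dispatch next → mike; now {uniform:30, sierra:58}
update uniform to priority 50 → {uniform:50, sierra:58}
update sierra to priority 59 → {uniform:50, sierra:59}
dispatch next → uniform; now {sierra:59}
dispatch next → sierra; now {}

india → kilo → quebec → romeo → delta → oscar → whiskey → mike → uniform → sierra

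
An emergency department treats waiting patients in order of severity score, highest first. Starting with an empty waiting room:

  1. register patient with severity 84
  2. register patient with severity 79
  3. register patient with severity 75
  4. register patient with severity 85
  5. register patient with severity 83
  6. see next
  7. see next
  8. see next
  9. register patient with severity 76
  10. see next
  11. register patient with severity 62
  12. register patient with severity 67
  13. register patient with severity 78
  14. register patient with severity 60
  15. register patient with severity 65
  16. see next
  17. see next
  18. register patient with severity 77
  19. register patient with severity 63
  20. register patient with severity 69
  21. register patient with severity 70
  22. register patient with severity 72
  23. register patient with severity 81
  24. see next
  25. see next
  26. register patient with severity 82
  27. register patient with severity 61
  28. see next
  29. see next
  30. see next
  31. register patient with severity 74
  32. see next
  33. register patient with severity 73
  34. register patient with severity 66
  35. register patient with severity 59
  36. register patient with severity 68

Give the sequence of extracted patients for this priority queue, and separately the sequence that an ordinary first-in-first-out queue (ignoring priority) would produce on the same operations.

insert 84 → {84}
insert 79 → {84, 79}
insert 75 → {84, 79, 75}
insert 85 → {85, 84, 79, 75}
insert 83 → {85, 84, 83, 79, 75}
see next → 85; now {84, 83, 79, 75}
see next → 84; now {83, 79, 75}
see next → 83; now {79, 75}
insert 76 → {79, 76, 75}
see next → 79; now {76, 75}
insert 62 → {76, 75, 62}
insert 67 → {76, 75, 67, 62}
insert 78 → {78, 76, 75, 67, 62}
insert 60 → {78, 76, 75, 67, 62, 60}
insert 65 → {78, 76, 75, 67, 65, 62, 60}
see next → 78; now {76, 75, 67, 65, 62, 60}
see next → 76; now {75, 67, 65, 62, 60}
insert 77 → {77, 75, 67, 65, 62, 60}
insert 63 → {77, 75, 67, 65, 63, 62, 60}
insert 69 → {77, 75, 69, 67, 65, 63, 62, 60}
insert 70 → {77, 75, 70, 69, 67, 65, 63, 62, 60}
insert 72 → {77, 75, 72, 70, 69, 67, 65, 63, 62, 60}
insert 81 → {81, 77, 75, 72, 70, 69, 67, 65, 63, 62, 60}
see next → 81; now {77, 75, 72, 70, 69, 67, 65, 63, 62, 60}
see next → 77; now {75, 72, 70, 69, 67, 65, 63, 62, 60}
insert 82 → {82, 75, 72, 70, 69, 67, 65, 63, 62, 60}
insert 61 → {82, 75, 72, 70, 69, 67, 65, 63, 62, 61, 60}
see next → 82; now {75, 72, 70, 69, 67, 65, 63, 62, 61, 60}
see next → 75; now {72, 70, 69, 67, 65, 63, 62, 61, 60}
see next → 72; now {70, 69, 67, 65, 63, 62, 61, 60}
insert 74 → {74, 70, 69, 67, 65, 63, 62, 61, 60}
see next → 74; now {70, 69, 67, 65, 63, 62, 61, 60}
insert 73 → {73, 70, 69, 67, 65, 63, 62, 61, 60}
insert 66 → {73, 70, 69, 67, 66, 65, 63, 62, 61, 60}
insert 59 → {73, 70, 69, 67, 66, 65, 63, 62, 61, 60, 59}
insert 68 → {73, 70, 69, 68, 67, 66, 65, 63, 62, 61, 60, 59}

priority queue: 85, 84, 83, 79, 78, 76, 81, 77, 82, 75, 72, 74; FIFO queue: [84, 79, 75, 85, 83, 76, 62, 67, 78, 60, 65, 77]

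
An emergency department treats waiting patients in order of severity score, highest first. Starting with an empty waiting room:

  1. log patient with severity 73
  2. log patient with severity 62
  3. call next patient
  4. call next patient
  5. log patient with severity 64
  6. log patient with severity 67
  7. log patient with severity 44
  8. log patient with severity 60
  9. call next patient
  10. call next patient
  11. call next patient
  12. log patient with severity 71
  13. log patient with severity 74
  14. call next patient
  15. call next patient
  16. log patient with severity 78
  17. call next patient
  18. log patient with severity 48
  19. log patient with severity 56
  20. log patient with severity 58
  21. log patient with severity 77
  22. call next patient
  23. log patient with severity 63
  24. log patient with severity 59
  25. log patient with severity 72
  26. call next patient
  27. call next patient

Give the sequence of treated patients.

[73, 62, 67, 64, 60, 74, 71, 78, 77, 72, 63]

insert 73 → {73}
insert 62 → {73, 62}
call next patient → 73; now {62}
call next patient → 62; now {}
insert 64 → {64}
insert 67 → {67, 64}
insert 44 → {67, 64, 44}
insert 60 → {67, 64, 60, 44}
call next patient → 67; now {64, 60, 44}
call next patient → 64; now {60, 44}
call next patient → 60; now {44}
insert 71 → {71, 44}
insert 74 → {74, 71, 44}
call next patient → 74; now {71, 44}
call next patient → 71; now {44}
insert 78 → {78, 44}
call next patient → 78; now {44}
insert 48 → {48, 44}
insert 56 → {56, 48, 44}
insert 58 → {58, 56, 48, 44}
insert 77 → {77, 58, 56, 48, 44}
call next patient → 77; now {58, 56, 48, 44}
insert 63 → {63, 58, 56, 48, 44}
insert 59 → {63, 59, 58, 56, 48, 44}
insert 72 → {72, 63, 59, 58, 56, 48, 44}
call next patient → 72; now {63, 59, 58, 56, 48, 44}
call next patient → 63; now {59, 58, 56, 48, 44}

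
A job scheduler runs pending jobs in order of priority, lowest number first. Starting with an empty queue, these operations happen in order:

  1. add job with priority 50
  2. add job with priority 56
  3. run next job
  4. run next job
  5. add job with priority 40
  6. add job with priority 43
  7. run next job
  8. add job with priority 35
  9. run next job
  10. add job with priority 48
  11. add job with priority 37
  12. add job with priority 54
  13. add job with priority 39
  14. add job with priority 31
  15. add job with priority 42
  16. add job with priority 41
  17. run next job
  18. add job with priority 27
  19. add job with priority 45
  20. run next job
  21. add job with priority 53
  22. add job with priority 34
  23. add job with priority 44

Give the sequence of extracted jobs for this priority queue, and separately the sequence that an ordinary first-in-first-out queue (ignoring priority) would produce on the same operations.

insert 50 → {50}
insert 56 → {50, 56}
run next job → 50; now {56}
run next job → 56; now {}
insert 40 → {40}
insert 43 → {40, 43}
run next job → 40; now {43}
insert 35 → {35, 43}
run next job → 35; now {43}
insert 48 → {43, 48}
insert 37 → {37, 43, 48}
insert 54 → {37, 43, 48, 54}
insert 39 → {37, 39, 43, 48, 54}
insert 31 → {31, 37, 39, 43, 48, 54}
insert 42 → {31, 37, 39, 42, 43, 48, 54}
insert 41 → {31, 37, 39, 41, 42, 43, 48, 54}
run next job → 31; now {37, 39, 41, 42, 43, 48, 54}
insert 27 → {27, 37, 39, 41, 42, 43, 48, 54}
insert 45 → {27, 37, 39, 41, 42, 43, 45, 48, 54}
run next job → 27; now {37, 39, 41, 42, 43, 45, 48, 54}
insert 53 → {37, 39, 41, 42, 43, 45, 48, 53, 54}
insert 34 → {34, 37, 39, 41, 42, 43, 45, 48, 53, 54}
insert 44 → {34, 37, 39, 41, 42, 43, 44, 45, 48, 53, 54}

priority queue: [50, 56, 40, 35, 31, 27]; FIFO queue: [50, 56, 40, 43, 35, 48]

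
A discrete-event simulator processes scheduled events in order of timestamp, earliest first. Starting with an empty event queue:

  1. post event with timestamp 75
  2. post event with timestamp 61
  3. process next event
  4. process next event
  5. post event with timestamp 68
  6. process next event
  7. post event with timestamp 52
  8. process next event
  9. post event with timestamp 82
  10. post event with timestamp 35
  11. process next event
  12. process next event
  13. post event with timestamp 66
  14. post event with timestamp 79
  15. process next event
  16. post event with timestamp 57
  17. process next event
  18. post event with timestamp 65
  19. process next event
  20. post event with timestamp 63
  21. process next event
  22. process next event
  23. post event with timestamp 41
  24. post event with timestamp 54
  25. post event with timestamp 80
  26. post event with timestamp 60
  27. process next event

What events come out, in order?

insert 75 → {75}
insert 61 → {61, 75}
process next event → 61; now {75}
process next event → 75; now {}
insert 68 → {68}
process next event → 68; now {}
insert 52 → {52}
process next event → 52; now {}
insert 82 → {82}
insert 35 → {35, 82}
process next event → 35; now {82}
process next event → 82; now {}
insert 66 → {66}
insert 79 → {66, 79}
process next event → 66; now {79}
insert 57 → {57, 79}
process next event → 57; now {79}
insert 65 → {65, 79}
process next event → 65; now {79}
insert 63 → {63, 79}
process next event → 63; now {79}
process next event → 79; now {}
insert 41 → {41}
insert 54 → {41, 54}
insert 80 → {41, 54, 80}
insert 60 → {41, 54, 60, 80}
process next event → 41; now {54, 60, 80}

61 → 75 → 68 → 52 → 35 → 82 → 66 → 57 → 65 → 63 → 79 → 41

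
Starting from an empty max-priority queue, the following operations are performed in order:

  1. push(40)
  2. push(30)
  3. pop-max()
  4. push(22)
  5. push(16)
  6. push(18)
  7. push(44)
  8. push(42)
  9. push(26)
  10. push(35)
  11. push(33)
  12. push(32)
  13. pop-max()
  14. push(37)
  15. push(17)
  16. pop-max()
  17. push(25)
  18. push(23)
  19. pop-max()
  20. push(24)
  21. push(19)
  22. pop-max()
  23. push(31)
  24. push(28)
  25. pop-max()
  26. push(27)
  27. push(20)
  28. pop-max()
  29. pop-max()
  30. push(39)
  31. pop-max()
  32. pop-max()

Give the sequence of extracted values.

insert 40 → {40}
insert 30 → {40, 30}
pop-max → 40; now {30}
insert 22 → {30, 22}
insert 16 → {30, 22, 16}
insert 18 → {30, 22, 18, 16}
insert 44 → {44, 30, 22, 18, 16}
insert 42 → {44, 42, 30, 22, 18, 16}
insert 26 → {44, 42, 30, 26, 22, 18, 16}
insert 35 → {44, 42, 35, 30, 26, 22, 18, 16}
insert 33 → {44, 42, 35, 33, 30, 26, 22, 18, 16}
insert 32 → {44, 42, 35, 33, 32, 30, 26, 22, 18, 16}
pop-max → 44; now {42, 35, 33, 32, 30, 26, 22, 18, 16}
insert 37 → {42, 37, 35, 33, 32, 30, 26, 22, 18, 16}
insert 17 → {42, 37, 35, 33, 32, 30, 26, 22, 18, 17, 16}
pop-max → 42; now {37, 35, 33, 32, 30, 26, 22, 18, 17, 16}
insert 25 → {37, 35, 33, 32, 30, 26, 25, 22, 18, 17, 16}
insert 23 → {37, 35, 33, 32, 30, 26, 25, 23, 22, 18, 17, 16}
pop-max → 37; now {35, 33, 32, 30, 26, 25, 23, 22, 18, 17, 16}
insert 24 → {35, 33, 32, 30, 26, 25, 24, 23, 22, 18, 17, 16}
insert 19 → {35, 33, 32, 30, 26, 25, 24, 23, 22, 19, 18, 17, 16}
pop-max → 35; now {33, 32, 30, 26, 25, 24, 23, 22, 19, 18, 17, 16}
insert 31 → {33, 32, 31, 30, 26, 25, 24, 23, 22, 19, 18, 17, 16}
insert 28 → {33, 32, 31, 30, 28, 26, 25, 24, 23, 22, 19, 18, 17, 16}
pop-max → 33; now {32, 31, 30, 28, 26, 25, 24, 23, 22, 19, 18, 17, 16}
insert 27 → {32, 31, 30, 28, 27, 26, 25, 24, 23, 22, 19, 18, 17, 16}
insert 20 → {32, 31, 30, 28, 27, 26, 25, 24, 23, 22, 20, 19, 18, 17, 16}
pop-max → 32; now {31, 30, 28, 27, 26, 25, 24, 23, 22, 20, 19, 18, 17, 16}
pop-max → 31; now {30, 28, 27, 26, 25, 24, 23, 22, 20, 19, 18, 17, 16}
insert 39 → {39, 30, 28, 27, 26, 25, 24, 23, 22, 20, 19, 18, 17, 16}
pop-max → 39; now {30, 28, 27, 26, 25, 24, 23, 22, 20, 19, 18, 17, 16}
pop-max → 30; now {28, 27, 26, 25, 24, 23, 22, 20, 19, 18, 17, 16}

[40, 44, 42, 37, 35, 33, 32, 31, 39, 30]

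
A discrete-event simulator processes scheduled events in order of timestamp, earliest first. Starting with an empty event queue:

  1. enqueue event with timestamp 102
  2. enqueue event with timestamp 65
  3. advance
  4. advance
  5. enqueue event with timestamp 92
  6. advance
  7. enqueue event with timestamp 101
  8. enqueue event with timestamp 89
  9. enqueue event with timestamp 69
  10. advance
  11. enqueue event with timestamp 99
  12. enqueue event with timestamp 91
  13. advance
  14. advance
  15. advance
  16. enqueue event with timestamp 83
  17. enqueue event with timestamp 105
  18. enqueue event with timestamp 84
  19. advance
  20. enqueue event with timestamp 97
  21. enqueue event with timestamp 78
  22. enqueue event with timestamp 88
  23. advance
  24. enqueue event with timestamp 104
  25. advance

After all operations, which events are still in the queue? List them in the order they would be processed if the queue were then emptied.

insert 102 → {102}
insert 65 → {65, 102}
advance → 65; now {102}
advance → 102; now {}
insert 92 → {92}
advance → 92; now {}
insert 101 → {101}
insert 89 → {89, 101}
insert 69 → {69, 89, 101}
advance → 69; now {89, 101}
insert 99 → {89, 99, 101}
insert 91 → {89, 91, 99, 101}
advance → 89; now {91, 99, 101}
advance → 91; now {99, 101}
advance → 99; now {101}
insert 83 → {83, 101}
insert 105 → {83, 101, 105}
insert 84 → {83, 84, 101, 105}
advance → 83; now {84, 101, 105}
insert 97 → {84, 97, 101, 105}
insert 78 → {78, 84, 97, 101, 105}
insert 88 → {78, 84, 88, 97, 101, 105}
advance → 78; now {84, 88, 97, 101, 105}
insert 104 → {84, 88, 97, 101, 104, 105}
advance → 84; now {88, 97, 101, 104, 105}

88, 97, 101, 104, 105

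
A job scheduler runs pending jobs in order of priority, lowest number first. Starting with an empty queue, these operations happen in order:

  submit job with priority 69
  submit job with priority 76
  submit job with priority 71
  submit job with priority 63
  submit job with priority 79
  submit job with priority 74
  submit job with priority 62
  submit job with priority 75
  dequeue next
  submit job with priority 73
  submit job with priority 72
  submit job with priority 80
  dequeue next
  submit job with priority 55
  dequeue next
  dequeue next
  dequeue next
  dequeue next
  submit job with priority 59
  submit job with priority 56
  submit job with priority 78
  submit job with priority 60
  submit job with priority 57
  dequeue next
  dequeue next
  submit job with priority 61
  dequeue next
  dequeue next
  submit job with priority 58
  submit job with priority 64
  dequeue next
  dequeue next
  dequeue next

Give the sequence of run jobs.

[62, 63, 55, 69, 71, 72, 56, 57, 59, 60, 58, 61, 64]

insert 69 → {69}
insert 76 → {69, 76}
insert 71 → {69, 71, 76}
insert 63 → {63, 69, 71, 76}
insert 79 → {63, 69, 71, 76, 79}
insert 74 → {63, 69, 71, 74, 76, 79}
insert 62 → {62, 63, 69, 71, 74, 76, 79}
insert 75 → {62, 63, 69, 71, 74, 75, 76, 79}
dequeue next → 62; now {63, 69, 71, 74, 75, 76, 79}
insert 73 → {63, 69, 71, 73, 74, 75, 76, 79}
insert 72 → {63, 69, 71, 72, 73, 74, 75, 76, 79}
insert 80 → {63, 69, 71, 72, 73, 74, 75, 76, 79, 80}
dequeue next → 63; now {69, 71, 72, 73, 74, 75, 76, 79, 80}
insert 55 → {55, 69, 71, 72, 73, 74, 75, 76, 79, 80}
dequeue next → 55; now {69, 71, 72, 73, 74, 75, 76, 79, 80}
dequeue next → 69; now {71, 72, 73, 74, 75, 76, 79, 80}
dequeue next → 71; now {72, 73, 74, 75, 76, 79, 80}
dequeue next → 72; now {73, 74, 75, 76, 79, 80}
insert 59 → {59, 73, 74, 75, 76, 79, 80}
insert 56 → {56, 59, 73, 74, 75, 76, 79, 80}
insert 78 → {56, 59, 73, 74, 75, 76, 78, 79, 80}
insert 60 → {56, 59, 60, 73, 74, 75, 76, 78, 79, 80}
insert 57 → {56, 57, 59, 60, 73, 74, 75, 76, 78, 79, 80}
dequeue next → 56; now {57, 59, 60, 73, 74, 75, 76, 78, 79, 80}
dequeue next → 57; now {59, 60, 73, 74, 75, 76, 78, 79, 80}
insert 61 → {59, 60, 61, 73, 74, 75, 76, 78, 79, 80}
dequeue next → 59; now {60, 61, 73, 74, 75, 76, 78, 79, 80}
dequeue next → 60; now {61, 73, 74, 75, 76, 78, 79, 80}
insert 58 → {58, 61, 73, 74, 75, 76, 78, 79, 80}
insert 64 → {58, 61, 64, 73, 74, 75, 76, 78, 79, 80}
dequeue next → 58; now {61, 64, 73, 74, 75, 76, 78, 79, 80}
dequeue next → 61; now {64, 73, 74, 75, 76, 78, 79, 80}
dequeue next → 64; now {73, 74, 75, 76, 78, 79, 80}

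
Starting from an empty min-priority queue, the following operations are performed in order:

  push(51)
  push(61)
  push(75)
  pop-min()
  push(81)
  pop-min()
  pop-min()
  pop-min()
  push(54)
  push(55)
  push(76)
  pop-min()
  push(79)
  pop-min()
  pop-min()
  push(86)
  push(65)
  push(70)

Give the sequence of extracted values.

insert 51 → {51}
insert 61 → {51, 61}
insert 75 → {51, 61, 75}
pop-min → 51; now {61, 75}
insert 81 → {61, 75, 81}
pop-min → 61; now {75, 81}
pop-min → 75; now {81}
pop-min → 81; now {}
insert 54 → {54}
insert 55 → {54, 55}
insert 76 → {54, 55, 76}
pop-min → 54; now {55, 76}
insert 79 → {55, 76, 79}
pop-min → 55; now {76, 79}
pop-min → 76; now {79}
insert 86 → {79, 86}
insert 65 → {65, 79, 86}
insert 70 → {65, 70, 79, 86}

51, 61, 75, 81, 54, 55, 76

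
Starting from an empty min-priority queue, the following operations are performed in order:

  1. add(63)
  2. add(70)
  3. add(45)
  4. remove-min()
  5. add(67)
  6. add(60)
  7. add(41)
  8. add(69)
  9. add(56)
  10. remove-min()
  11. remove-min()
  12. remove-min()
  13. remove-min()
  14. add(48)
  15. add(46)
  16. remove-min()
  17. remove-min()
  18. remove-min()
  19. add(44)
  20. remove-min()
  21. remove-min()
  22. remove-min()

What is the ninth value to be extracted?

insert 63 → {63}
insert 70 → {63, 70}
insert 45 → {45, 63, 70}
remove-min → 45; now {63, 70}
insert 67 → {63, 67, 70}
insert 60 → {60, 63, 67, 70}
insert 41 → {41, 60, 63, 67, 70}
insert 69 → {41, 60, 63, 67, 69, 70}
insert 56 → {41, 56, 60, 63, 67, 69, 70}
remove-min → 41; now {56, 60, 63, 67, 69, 70}
remove-min → 56; now {60, 63, 67, 69, 70}
remove-min → 60; now {63, 67, 69, 70}
remove-min → 63; now {67, 69, 70}
insert 48 → {48, 67, 69, 70}
insert 46 → {46, 48, 67, 69, 70}
remove-min → 46; now {48, 67, 69, 70}
remove-min → 48; now {67, 69, 70}
remove-min → 67; now {69, 70}
insert 44 → {44, 69, 70}
remove-min → 44; now {69, 70}
remove-min → 69; now {70}
remove-min → 70; now {}

44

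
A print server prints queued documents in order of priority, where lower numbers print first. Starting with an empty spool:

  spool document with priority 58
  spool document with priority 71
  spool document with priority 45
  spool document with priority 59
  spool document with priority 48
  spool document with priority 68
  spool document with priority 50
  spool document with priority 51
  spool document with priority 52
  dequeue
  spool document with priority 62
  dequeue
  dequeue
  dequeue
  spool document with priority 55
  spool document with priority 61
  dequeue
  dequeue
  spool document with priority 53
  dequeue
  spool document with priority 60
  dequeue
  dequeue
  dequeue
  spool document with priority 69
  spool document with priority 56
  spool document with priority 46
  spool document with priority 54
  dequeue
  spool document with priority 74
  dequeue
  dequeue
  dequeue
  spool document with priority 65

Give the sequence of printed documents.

insert 58 → {58}
insert 71 → {58, 71}
insert 45 → {45, 58, 71}
insert 59 → {45, 58, 59, 71}
insert 48 → {45, 48, 58, 59, 71}
insert 68 → {45, 48, 58, 59, 68, 71}
insert 50 → {45, 48, 50, 58, 59, 68, 71}
insert 51 → {45, 48, 50, 51, 58, 59, 68, 71}
insert 52 → {45, 48, 50, 51, 52, 58, 59, 68, 71}
dequeue → 45; now {48, 50, 51, 52, 58, 59, 68, 71}
insert 62 → {48, 50, 51, 52, 58, 59, 62, 68, 71}
dequeue → 48; now {50, 51, 52, 58, 59, 62, 68, 71}
dequeue → 50; now {51, 52, 58, 59, 62, 68, 71}
dequeue → 51; now {52, 58, 59, 62, 68, 71}
insert 55 → {52, 55, 58, 59, 62, 68, 71}
insert 61 → {52, 55, 58, 59, 61, 62, 68, 71}
dequeue → 52; now {55, 58, 59, 61, 62, 68, 71}
dequeue → 55; now {58, 59, 61, 62, 68, 71}
insert 53 → {53, 58, 59, 61, 62, 68, 71}
dequeue → 53; now {58, 59, 61, 62, 68, 71}
insert 60 → {58, 59, 60, 61, 62, 68, 71}
dequeue → 58; now {59, 60, 61, 62, 68, 71}
dequeue → 59; now {60, 61, 62, 68, 71}
dequeue → 60; now {61, 62, 68, 71}
insert 69 → {61, 62, 68, 69, 71}
insert 56 → {56, 61, 62, 68, 69, 71}
insert 46 → {46, 56, 61, 62, 68, 69, 71}
insert 54 → {46, 54, 56, 61, 62, 68, 69, 71}
dequeue → 46; now {54, 56, 61, 62, 68, 69, 71}
insert 74 → {54, 56, 61, 62, 68, 69, 71, 74}
dequeue → 54; now {56, 61, 62, 68, 69, 71, 74}
dequeue → 56; now {61, 62, 68, 69, 71, 74}
dequeue → 61; now {62, 68, 69, 71, 74}
insert 65 → {62, 65, 68, 69, 71, 74}

45 → 48 → 50 → 51 → 52 → 55 → 53 → 58 → 59 → 60 → 46 → 54 → 56 → 61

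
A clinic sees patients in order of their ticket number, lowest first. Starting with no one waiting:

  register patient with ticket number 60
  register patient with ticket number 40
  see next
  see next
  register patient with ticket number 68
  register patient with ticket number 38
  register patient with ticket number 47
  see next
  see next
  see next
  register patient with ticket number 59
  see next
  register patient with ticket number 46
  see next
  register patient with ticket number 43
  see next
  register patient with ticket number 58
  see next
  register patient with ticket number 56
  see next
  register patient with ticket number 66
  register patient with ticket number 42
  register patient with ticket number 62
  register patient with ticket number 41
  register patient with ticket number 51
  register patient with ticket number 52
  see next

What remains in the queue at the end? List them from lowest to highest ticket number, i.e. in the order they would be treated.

42, 51, 52, 62, 66

insert 60 → {60}
insert 40 → {40, 60}
see next → 40; now {60}
see next → 60; now {}
insert 68 → {68}
insert 38 → {38, 68}
insert 47 → {38, 47, 68}
see next → 38; now {47, 68}
see next → 47; now {68}
see next → 68; now {}
insert 59 → {59}
see next → 59; now {}
insert 46 → {46}
see next → 46; now {}
insert 43 → {43}
see next → 43; now {}
insert 58 → {58}
see next → 58; now {}
insert 56 → {56}
see next → 56; now {}
insert 66 → {66}
insert 42 → {42, 66}
insert 62 → {42, 62, 66}
insert 41 → {41, 42, 62, 66}
insert 51 → {41, 42, 51, 62, 66}
insert 52 → {41, 42, 51, 52, 62, 66}
see next → 41; now {42, 51, 52, 62, 66}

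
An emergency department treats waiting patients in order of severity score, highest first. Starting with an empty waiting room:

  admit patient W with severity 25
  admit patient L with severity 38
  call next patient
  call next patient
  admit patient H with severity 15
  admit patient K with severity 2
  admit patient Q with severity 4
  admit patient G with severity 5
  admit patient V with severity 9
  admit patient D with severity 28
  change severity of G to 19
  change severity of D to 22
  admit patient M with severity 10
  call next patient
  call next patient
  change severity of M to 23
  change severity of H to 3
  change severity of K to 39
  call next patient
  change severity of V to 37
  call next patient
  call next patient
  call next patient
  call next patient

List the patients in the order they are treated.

L → W → D → G → K → V → M → Q → H

add W (severity 25) → {W:25}
add L (severity 38) → {L:38, W:25}
call next patient → L; now {W:25}
call next patient → W; now {}
add H (severity 15) → {H:15}
add K (severity 2) → {H:15, K:2}
add Q (severity 4) → {H:15, Q:4, K:2}
add G (severity 5) → {H:15, G:5, Q:4, K:2}
add V (severity 9) → {H:15, V:9, G:5, Q:4, K:2}
add D (severity 28) → {D:28, H:15, V:9, G:5, Q:4, K:2}
update G to severity 19 → {D:28, G:19, H:15, V:9, Q:4, K:2}
update D to severity 22 → {D:22, G:19, H:15, V:9, Q:4, K:2}
add M (severity 10) → {D:22, G:19, H:15, M:10, V:9, Q:4, K:2}
call next patient → D; now {G:19, H:15, M:10, V:9, Q:4, K:2}
call next patient → G; now {H:15, M:10, V:9, Q:4, K:2}
update M to severity 23 → {M:23, H:15, V:9, Q:4, K:2}
update H to severity 3 → {M:23, V:9, Q:4, H:3, K:2}
update K to severity 39 → {K:39, M:23, V:9, Q:4, H:3}
call next patient → K; now {M:23, V:9, Q:4, H:3}
update V to severity 37 → {V:37, M:23, Q:4, H:3}
call next patient → V; now {M:23, Q:4, H:3}
call next patient → M; now {Q:4, H:3}
call next patient → Q; now {H:3}
call next patient → H; now {}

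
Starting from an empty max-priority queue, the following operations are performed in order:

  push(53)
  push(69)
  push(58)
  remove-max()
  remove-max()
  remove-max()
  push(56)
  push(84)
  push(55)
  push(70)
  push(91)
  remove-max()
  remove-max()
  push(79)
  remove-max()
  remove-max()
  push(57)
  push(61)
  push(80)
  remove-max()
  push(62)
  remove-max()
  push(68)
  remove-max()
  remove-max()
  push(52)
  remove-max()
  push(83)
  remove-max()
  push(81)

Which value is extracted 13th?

83

insert 53 → {53}
insert 69 → {69, 53}
insert 58 → {69, 58, 53}
remove-max → 69; now {58, 53}
remove-max → 58; now {53}
remove-max → 53; now {}
insert 56 → {56}
insert 84 → {84, 56}
insert 55 → {84, 56, 55}
insert 70 → {84, 70, 56, 55}
insert 91 → {91, 84, 70, 56, 55}
remove-max → 91; now {84, 70, 56, 55}
remove-max → 84; now {70, 56, 55}
insert 79 → {79, 70, 56, 55}
remove-max → 79; now {70, 56, 55}
remove-max → 70; now {56, 55}
insert 57 → {57, 56, 55}
insert 61 → {61, 57, 56, 55}
insert 80 → {80, 61, 57, 56, 55}
remove-max → 80; now {61, 57, 56, 55}
insert 62 → {62, 61, 57, 56, 55}
remove-max → 62; now {61, 57, 56, 55}
insert 68 → {68, 61, 57, 56, 55}
remove-max → 68; now {61, 57, 56, 55}
remove-max → 61; now {57, 56, 55}
insert 52 → {57, 56, 55, 52}
remove-max → 57; now {56, 55, 52}
insert 83 → {83, 56, 55, 52}
remove-max → 83; now {56, 55, 52}
insert 81 → {81, 56, 55, 52}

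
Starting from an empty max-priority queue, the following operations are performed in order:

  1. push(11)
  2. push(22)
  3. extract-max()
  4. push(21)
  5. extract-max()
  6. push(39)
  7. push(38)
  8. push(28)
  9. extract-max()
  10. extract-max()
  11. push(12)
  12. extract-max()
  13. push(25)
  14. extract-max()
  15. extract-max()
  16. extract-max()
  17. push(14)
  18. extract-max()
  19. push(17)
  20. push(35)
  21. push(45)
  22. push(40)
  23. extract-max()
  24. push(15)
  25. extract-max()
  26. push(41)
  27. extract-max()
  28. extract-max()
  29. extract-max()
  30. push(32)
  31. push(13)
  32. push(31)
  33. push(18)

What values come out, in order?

insert 11 → {11}
insert 22 → {22, 11}
extract-max → 22; now {11}
insert 21 → {21, 11}
extract-max → 21; now {11}
insert 39 → {39, 11}
insert 38 → {39, 38, 11}
insert 28 → {39, 38, 28, 11}
extract-max → 39; now {38, 28, 11}
extract-max → 38; now {28, 11}
insert 12 → {28, 12, 11}
extract-max → 28; now {12, 11}
insert 25 → {25, 12, 11}
extract-max → 25; now {12, 11}
extract-max → 12; now {11}
extract-max → 11; now {}
insert 14 → {14}
extract-max → 14; now {}
insert 17 → {17}
insert 35 → {35, 17}
insert 45 → {45, 35, 17}
insert 40 → {45, 40, 35, 17}
extract-max → 45; now {40, 35, 17}
insert 15 → {40, 35, 17, 15}
extract-max → 40; now {35, 17, 15}
insert 41 → {41, 35, 17, 15}
extract-max → 41; now {35, 17, 15}
extract-max → 35; now {17, 15}
extract-max → 17; now {15}
insert 32 → {32, 15}
insert 13 → {32, 15, 13}
insert 31 → {32, 31, 15, 13}
insert 18 → {32, 31, 18, 15, 13}

22, 21, 39, 38, 28, 25, 12, 11, 14, 45, 40, 41, 35, 17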